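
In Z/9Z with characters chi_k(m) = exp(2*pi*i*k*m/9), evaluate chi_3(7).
chi_3(7) = zeta_9^21 = exp(2*I*pi/3)

Explanation: chi_3(7) = zeta_9^(3*7) = zeta_9^21. Since zeta_9^9 = 1, this equals zeta_9^3 = exp(2*pi*i*3/9) = exp(2*I*pi/3).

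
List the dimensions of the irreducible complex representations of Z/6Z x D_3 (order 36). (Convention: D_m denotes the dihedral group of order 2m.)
Dimensions: 1, 1, 1, 1, 1, 1, 1, 1, 1, 1, 1, 1, 2, 2, 2, 2, 2, 2

Proof sketch: There are 18 irreducibles (= number of conjugacy classes). Their dimensions d_i satisfy sum d_i^2 = |G| = 36: 1 + 1 + 1 + 1 + 1 + 1 + 1 + 1 + 1 + 1 + 1 + 1 + 4 + 4 + 4 + 4 + 4 + 4 = 36. (For the product with Z/6Z: each of the 6 1-dim characters of Z/6Z tensors with each irrep of D_3, giving 6 copies of each D_3-dimension.)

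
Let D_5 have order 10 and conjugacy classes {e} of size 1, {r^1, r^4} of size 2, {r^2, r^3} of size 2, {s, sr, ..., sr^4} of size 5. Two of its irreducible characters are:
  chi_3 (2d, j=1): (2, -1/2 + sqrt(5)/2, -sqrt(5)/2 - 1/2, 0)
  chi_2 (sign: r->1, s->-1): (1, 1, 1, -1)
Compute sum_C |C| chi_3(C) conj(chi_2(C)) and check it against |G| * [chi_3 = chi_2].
Sum = 0; so <chi_3, chi_2> = 0 (distinct irreducibles are orthogonal).

Argument: Compute term by term over conjugacy classes (|C| * chi_3(C) * conj(chi_2(C))):
  1*(2)*conj(1) + 2*(-1/2 + sqrt(5)/2)*conj(1) + 2*(-sqrt(5)/2 - 1/2)*conj(1) + 5*(0)*conj(-1)
  = (2) + (-1 + sqrt(5)) + (-sqrt(5) - 1) + (0)
  = 0.
Dividing by |G| = 10 gives 0/10 = 0, matching the row-orthogonality relation <chi_3, chi_2> = [chi_3 = chi_2].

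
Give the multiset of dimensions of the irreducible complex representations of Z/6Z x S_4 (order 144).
Dimensions: 1, 1, 1, 1, 1, 1, 1, 1, 1, 1, 1, 1, 2, 2, 2, 2, 2, 2, 3, 3, 3, 3, 3, 3, 3, 3, 3, 3, 3, 3

Working: There are 30 irreducibles (= number of conjugacy classes). Their dimensions d_i satisfy sum d_i^2 = |G| = 144: 1 + 1 + 1 + 1 + 1 + 1 + 1 + 1 + 1 + 1 + 1 + 1 + 4 + 4 + 4 + 4 + 4 + 4 + 9 + 9 + 9 + 9 + 9 + 9 + 9 + 9 + 9 + 9 + 9 + 9 = 144. (For the product with Z/6Z: each of the 6 1-dim characters of Z/6Z tensors with each irrep of S_4, giving 6 copies of each S_4-dimension.)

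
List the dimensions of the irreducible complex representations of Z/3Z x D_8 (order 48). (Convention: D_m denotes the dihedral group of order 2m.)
Dimensions: 1, 1, 1, 1, 1, 1, 1, 1, 1, 1, 1, 1, 2, 2, 2, 2, 2, 2, 2, 2, 2

Reasoning: There are 21 irreducibles (= number of conjugacy classes). Their dimensions d_i satisfy sum d_i^2 = |G| = 48: 1 + 1 + 1 + 1 + 1 + 1 + 1 + 1 + 1 + 1 + 1 + 1 + 4 + 4 + 4 + 4 + 4 + 4 + 4 + 4 + 4 = 48. (For the product with Z/3Z: each of the 3 1-dim characters of Z/3Z tensors with each irrep of D_8, giving 3 copies of each D_8-dimension.)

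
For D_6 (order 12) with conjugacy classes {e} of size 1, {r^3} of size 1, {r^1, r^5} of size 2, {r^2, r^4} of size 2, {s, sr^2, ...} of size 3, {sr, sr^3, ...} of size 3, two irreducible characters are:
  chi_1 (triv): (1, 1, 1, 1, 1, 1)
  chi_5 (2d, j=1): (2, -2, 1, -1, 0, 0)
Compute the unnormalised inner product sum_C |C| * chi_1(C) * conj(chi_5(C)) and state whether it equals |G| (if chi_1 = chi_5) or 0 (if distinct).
Sum = 0; so <chi_1, chi_5> = 0 (distinct irreducibles are orthogonal).

Justification: Compute term by term over conjugacy classes (|C| * chi_1(C) * conj(chi_5(C))):
  1*(1)*conj(2) + 1*(1)*conj(-2) + 2*(1)*conj(1) + 2*(1)*conj(-1) + 3*(1)*conj(0) + 3*(1)*conj(0)
  = (2) + (-2) + (2) + (-2) + (0) + (0)
  = 0.
Dividing by |G| = 12 gives 0/12 = 0, matching the row-orthogonality relation <chi_1, chi_5> = [chi_1 = chi_5].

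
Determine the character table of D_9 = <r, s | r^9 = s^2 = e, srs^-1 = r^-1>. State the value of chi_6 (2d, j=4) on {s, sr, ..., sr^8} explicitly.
Conjugacy classes: {e} of size 1, {r^1, r^8} of size 2, {r^2, r^7} of size 2, {r^3, r^6} of size 2, {r^4, r^5} of size 2, {s, sr, ..., sr^8} of size 9.
Character table:
  irrep \ class              {e} (size 1)  {r^1, r^8} (size 2)  {r^2, r^7} (size 2)  {r^3, r^6} (size 2)  {r^4, r^5} (size 2)  {s, sr, ..., sr^8} (size 9)
  chi_1 (triv)               1             1                    1                    1                    1                    1                          
  chi_2 (sign: r->1, s->-1)  1             1                    1                    1                    1                    -1                         
  chi_3 (2d, j=1)            2             2*cos(2*pi/9)        2*cos(4*pi/9)        -1                   -2*cos(pi/9)         0                          
  chi_4 (2d, j=2)            2             2*cos(4*pi/9)        -2*cos(pi/9)         -1                   2*cos(2*pi/9)        0                          
  chi_5 (2d, j=3)            2             -1                   -1                   2                    -1                   0                          
  chi_6 (2d, j=4)            2             -2*cos(pi/9)         2*cos(2*pi/9)        -1                   2*cos(4*pi/9)        0                          

Spot check: chi_6 (2d, j=4) on {s, sr, ..., sr^8} = 0.

Solution. D_9 has order 2*9 = 18 with 6 conjugacy classes, hence 6 irreducibles. Sum of squared dims 1 + 1 + 4 + 4 + 4 + 4 = 18 = |G|. Linear characters come from the abelianisation; the 2-dimensional irreps have character r^k -> 2*cos(2*pi*j*k/9), reflections -> 0.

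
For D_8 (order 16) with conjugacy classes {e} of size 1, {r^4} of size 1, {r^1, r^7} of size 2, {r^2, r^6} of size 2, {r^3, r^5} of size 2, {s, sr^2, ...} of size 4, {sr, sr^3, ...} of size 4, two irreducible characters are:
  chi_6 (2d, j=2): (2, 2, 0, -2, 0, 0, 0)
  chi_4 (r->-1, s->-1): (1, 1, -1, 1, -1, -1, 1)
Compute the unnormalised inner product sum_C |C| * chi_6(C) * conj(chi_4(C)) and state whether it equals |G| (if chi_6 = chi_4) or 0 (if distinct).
Sum = 0; so <chi_6, chi_4> = 0 (distinct irreducibles are orthogonal).

Working: Compute term by term over conjugacy classes (|C| * chi_6(C) * conj(chi_4(C))):
  1*(2)*conj(1) + 1*(2)*conj(1) + 2*(0)*conj(-1) + 2*(-2)*conj(1) + 2*(0)*conj(-1) + 4*(0)*conj(-1) + 4*(0)*conj(1)
  = (2) + (2) + (0) + (-4) + (0) + (0) + (0)
  = 0.
Dividing by |G| = 16 gives 0/16 = 0, matching the row-orthogonality relation <chi_6, chi_4> = [chi_6 = chi_4].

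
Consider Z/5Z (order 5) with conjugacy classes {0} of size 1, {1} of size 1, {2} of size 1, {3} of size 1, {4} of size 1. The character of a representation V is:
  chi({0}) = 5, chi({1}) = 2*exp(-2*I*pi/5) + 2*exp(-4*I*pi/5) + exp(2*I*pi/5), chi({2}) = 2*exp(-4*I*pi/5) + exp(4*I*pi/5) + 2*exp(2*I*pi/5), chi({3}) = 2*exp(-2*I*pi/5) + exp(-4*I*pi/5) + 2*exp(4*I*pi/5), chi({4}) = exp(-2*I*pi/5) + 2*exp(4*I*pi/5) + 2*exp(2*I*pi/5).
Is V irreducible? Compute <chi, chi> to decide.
Not irreducible (reducible): <chi, chi> = 9 > 1.

Proof sketch: <chi, chi> = (1/|G|) sum_C |C| * |chi(C)|^2 = (1/5)[1*|5|^2 + 1*|2*exp(-2*I*pi/5) + 2*exp(-4*I*pi/5) + exp(2*I*pi/5)|^2 + 1*|2*exp(-4*I*pi/5) + exp(4*I*pi/5) + 2*exp(2*I*pi/5)|^2 + 1*|2*exp(-2*I*pi/5) + exp(-4*I*pi/5) + 2*exp(4*I*pi/5)|^2 + 1*|exp(-2*I*pi/5) + 2*exp(4*I*pi/5) + 2*exp(2*I*pi/5)|^2]
  = (1/5)[(25) + (5) + (5) + (5) + (5)] = 45/5 = 9.
(Exp terms are combined using exp(i*s)*conj(exp(i*t)) = exp(i*(s-t)), and sums of them are collapsed using the identity that for every m > 1 the m distinct m-th roots of unity sum to 0, e.g. 1 + exp(2*I*pi/3) + exp(-2*I*pi/3) = 0.)
A character is irreducible iff <chi, chi> = 1, so this representation is reducible.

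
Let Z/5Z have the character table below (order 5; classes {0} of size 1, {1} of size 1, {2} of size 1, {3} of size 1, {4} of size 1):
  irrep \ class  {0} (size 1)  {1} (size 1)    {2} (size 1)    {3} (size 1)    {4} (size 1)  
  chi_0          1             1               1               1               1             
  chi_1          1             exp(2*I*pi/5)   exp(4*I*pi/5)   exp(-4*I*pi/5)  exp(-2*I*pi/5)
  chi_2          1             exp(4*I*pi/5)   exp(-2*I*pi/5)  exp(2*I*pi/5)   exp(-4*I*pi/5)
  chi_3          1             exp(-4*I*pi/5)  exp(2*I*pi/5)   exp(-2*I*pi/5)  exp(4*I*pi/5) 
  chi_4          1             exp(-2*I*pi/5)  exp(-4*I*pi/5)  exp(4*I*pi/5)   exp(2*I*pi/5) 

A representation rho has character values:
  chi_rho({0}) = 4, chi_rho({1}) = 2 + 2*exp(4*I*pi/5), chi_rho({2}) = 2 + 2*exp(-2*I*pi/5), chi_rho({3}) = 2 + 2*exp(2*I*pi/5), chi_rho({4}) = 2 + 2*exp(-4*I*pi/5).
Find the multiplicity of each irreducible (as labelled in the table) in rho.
Multiplicities: chi_0: 2, chi_1: 0, chi_2: 2, chi_3: 0, chi_4: 0.

Working: Use <chi_rho, chi> = (1/|G|) sum_C |C| * chi_rho(C) * conj(chi(C)) with |G| = 5 for each irreducible chi in the table:
  <chi_rho, chi_0> = (1/5)[1*(4)*conj(1) + 1*(2 + 2*exp(4*I*pi/5))*conj(1) + 1*(2 + 2*exp(-2*I*pi/5))*conj(1) + 1*(2 + 2*exp(2*I*pi/5))*conj(1) + 1*(2 + 2*exp(-4*I*pi/5))*conj(1)]
      = (1/5)[(4) + (2 + 2*exp(4*I*pi/5)) + (2 + 2*exp(-2*I*pi/5)) + (2 + 2*exp(2*I*pi/5)) + (2 + 2*exp(-4*I*pi/5))] = 10/5 = 2
  <chi_rho, chi_1> = (1/5)[1*(4)*conj(1) + 1*(2 + 2*exp(4*I*pi/5))*conj(exp(2*I*pi/5)) + 1*(2 + 2*exp(-2*I*pi/5))*conj(exp(4*I*pi/5)) + 1*(2 + 2*exp(2*I*pi/5))*conj(exp(-4*I*pi/5)) + 1*(2 + 2*exp(-4*I*pi/5))*conj(exp(-2*I*pi/5))]
      = (1/5)[(4) + (2*exp(-2*I*pi/5) + 2*exp(2*I*pi/5)) + (2*exp(-4*I*pi/5) + 2*exp(4*I*pi/5)) + (2*exp(-4*I*pi/5) + 2*exp(4*I*pi/5)) + (2*exp(-2*I*pi/5) + 2*exp(2*I*pi/5))] = 0/5 = 0
  <chi_rho, chi_2> = (1/5)[1*(4)*conj(1) + 1*(2 + 2*exp(4*I*pi/5))*conj(exp(4*I*pi/5)) + 1*(2 + 2*exp(-2*I*pi/5))*conj(exp(-2*I*pi/5)) + 1*(2 + 2*exp(2*I*pi/5))*conj(exp(2*I*pi/5)) + 1*(2 + 2*exp(-4*I*pi/5))*conj(exp(-4*I*pi/5))]
      = (1/5)[(4) + (2 + 2*exp(-4*I*pi/5)) + (2 + 2*exp(2*I*pi/5)) + (2 + 2*exp(-2*I*pi/5)) + (2 + 2*exp(4*I*pi/5))] = 10/5 = 2
  <chi_rho, chi_3> = (1/5)[1*(4)*conj(1) + 1*(2 + 2*exp(4*I*pi/5))*conj(exp(-4*I*pi/5)) + 1*(2 + 2*exp(-2*I*pi/5))*conj(exp(2*I*pi/5)) + 1*(2 + 2*exp(2*I*pi/5))*conj(exp(-2*I*pi/5)) + 1*(2 + 2*exp(-4*I*pi/5))*conj(exp(4*I*pi/5))]
      = (1/5)[(4) + (2*exp(-2*I*pi/5) + 2*exp(4*I*pi/5)) + (2*exp(-2*I*pi/5) + 2*exp(-4*I*pi/5)) + (2*exp(4*I*pi/5) + 2*exp(2*I*pi/5)) + (2*exp(-4*I*pi/5) + 2*exp(2*I*pi/5))] = 0/5 = 0
  <chi_rho, chi_4> = (1/5)[1*(4)*conj(1) + 1*(2 + 2*exp(4*I*pi/5))*conj(exp(-2*I*pi/5)) + 1*(2 + 2*exp(-2*I*pi/5))*conj(exp(-4*I*pi/5)) + 1*(2 + 2*exp(2*I*pi/5))*conj(exp(4*I*pi/5)) + 1*(2 + 2*exp(-4*I*pi/5))*conj(exp(2*I*pi/5))]
      = (1/5)[(4) + (2*exp(-4*I*pi/5) + 2*exp(2*I*pi/5)) + (2*exp(4*I*pi/5) + 2*exp(2*I*pi/5)) + (2*exp(-2*I*pi/5) + 2*exp(-4*I*pi/5)) + (2*exp(-2*I*pi/5) + 2*exp(4*I*pi/5))] = 0/5 = 0
(Exp terms are combined using exp(i*s)*conj(exp(i*t)) = exp(i*(s-t)), and sums of them are collapsed using the identity that for every m > 1 the m distinct m-th roots of unity sum to 0, e.g. 1 + exp(2*I*pi/3) + exp(-2*I*pi/3) = 0.)
Dimension check: dim(rho) = sum (mult * dim) = 2*1 + 0*1 + 2*1 + 0*1 + 0*1 = 4 = chi_rho(e) = 4.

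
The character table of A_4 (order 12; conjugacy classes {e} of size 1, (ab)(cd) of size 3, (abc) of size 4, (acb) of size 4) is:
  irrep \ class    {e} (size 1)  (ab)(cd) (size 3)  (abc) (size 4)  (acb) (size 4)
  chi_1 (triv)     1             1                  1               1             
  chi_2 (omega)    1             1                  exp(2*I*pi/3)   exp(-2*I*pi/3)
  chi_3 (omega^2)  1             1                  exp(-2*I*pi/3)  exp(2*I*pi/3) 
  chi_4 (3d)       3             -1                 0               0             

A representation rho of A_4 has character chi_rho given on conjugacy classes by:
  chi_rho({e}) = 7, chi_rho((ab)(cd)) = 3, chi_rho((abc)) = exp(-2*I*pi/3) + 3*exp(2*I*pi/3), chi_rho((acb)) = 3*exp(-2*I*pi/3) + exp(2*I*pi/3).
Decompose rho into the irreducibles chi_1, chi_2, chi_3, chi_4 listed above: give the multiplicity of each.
Multiplicities: chi_1: 0, chi_2: 3, chi_3: 1, chi_4: 1.

Solution. Use <chi_rho, chi> = (1/|G|) sum_C |C| * chi_rho(C) * conj(chi(C)) with |G| = 12 for each irreducible chi in the table:
  <chi_rho, chi_1> = (1/12)[1*(7)*conj(1) + 3*(3)*conj(1) + 4*(exp(-2*I*pi/3) + 3*exp(2*I*pi/3))*conj(1) + 4*(3*exp(-2*I*pi/3) + exp(2*I*pi/3))*conj(1)]
      = (1/12)[(7) + (9) + (4*exp(-2*I*pi/3) + 12*exp(2*I*pi/3)) + (12*exp(-2*I*pi/3) + 4*exp(2*I*pi/3))] = 0/12 = 0
  <chi_rho, chi_2> = (1/12)[1*(7)*conj(1) + 3*(3)*conj(1) + 4*(exp(-2*I*pi/3) + 3*exp(2*I*pi/3))*conj(exp(2*I*pi/3)) + 4*(3*exp(-2*I*pi/3) + exp(2*I*pi/3))*conj(exp(-2*I*pi/3))]
      = (1/12)[(7) + (9) + (12 + 4*exp(2*I*pi/3)) + (12 + 4*exp(-2*I*pi/3))] = 36/12 = 3
  <chi_rho, chi_3> = (1/12)[1*(7)*conj(1) + 3*(3)*conj(1) + 4*(exp(-2*I*pi/3) + 3*exp(2*I*pi/3))*conj(exp(-2*I*pi/3)) + 4*(3*exp(-2*I*pi/3) + exp(2*I*pi/3))*conj(exp(2*I*pi/3))]
      = (1/12)[(7) + (9) + (4 + 12*exp(-2*I*pi/3)) + (4 + 12*exp(2*I*pi/3))] = 12/12 = 1
  <chi_rho, chi_4> = (1/12)[1*(7)*conj(3) + 3*(3)*conj(-1) + 4*(exp(-2*I*pi/3) + 3*exp(2*I*pi/3))*conj(0) + 4*(3*exp(-2*I*pi/3) + exp(2*I*pi/3))*conj(0)]
      = (1/12)[(21) + (-9) + (0) + (0)] = 12/12 = 1
(Exp terms are combined using exp(i*s)*conj(exp(i*t)) = exp(i*(s-t)), and sums of them are collapsed using the identity that for every m > 1 the m distinct m-th roots of unity sum to 0, e.g. 1 + exp(2*I*pi/3) + exp(-2*I*pi/3) = 0.)
Dimension check: dim(rho) = sum (mult * dim) = 0*1 + 3*1 + 1*1 + 1*3 = 7 = chi_rho(e) = 7.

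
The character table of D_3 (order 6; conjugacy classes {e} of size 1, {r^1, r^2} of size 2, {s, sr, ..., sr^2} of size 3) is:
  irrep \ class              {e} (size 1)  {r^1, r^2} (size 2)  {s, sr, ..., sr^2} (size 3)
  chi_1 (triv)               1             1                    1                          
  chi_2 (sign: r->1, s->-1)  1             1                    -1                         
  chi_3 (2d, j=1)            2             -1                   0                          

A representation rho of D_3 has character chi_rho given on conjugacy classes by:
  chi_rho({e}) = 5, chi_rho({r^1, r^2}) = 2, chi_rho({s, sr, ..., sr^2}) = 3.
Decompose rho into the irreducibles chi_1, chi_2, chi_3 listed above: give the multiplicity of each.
Multiplicities: chi_1: 3, chi_2: 0, chi_3: 1.

Derivation: Use <chi_rho, chi> = (1/|G|) sum_C |C| * chi_rho(C) * conj(chi(C)) with |G| = 6 for each irreducible chi in the table:
  <chi_rho, chi_1> = (1/6)[1*(5)*conj(1) + 2*(2)*conj(1) + 3*(3)*conj(1)]
      = (1/6)[(5) + (4) + (9)] = 18/6 = 3
  <chi_rho, chi_2> = (1/6)[1*(5)*conj(1) + 2*(2)*conj(1) + 3*(3)*conj(-1)]
      = (1/6)[(5) + (4) + (-9)] = 0/6 = 0
  <chi_rho, chi_3> = (1/6)[1*(5)*conj(2) + 2*(2)*conj(-1) + 3*(3)*conj(0)]
      = (1/6)[(10) + (-4) + (0)] = 6/6 = 1
Dimension check: dim(rho) = sum (mult * dim) = 3*1 + 0*1 + 1*2 = 5 = chi_rho(e) = 5.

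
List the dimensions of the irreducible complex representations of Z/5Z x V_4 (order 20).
Dimensions: 1, 1, 1, 1, 1, 1, 1, 1, 1, 1, 1, 1, 1, 1, 1, 1, 1, 1, 1, 1

Argument: There are 20 irreducibles (= number of conjugacy classes). Their dimensions d_i satisfy sum d_i^2 = |G| = 20: 1 + 1 + 1 + 1 + 1 + 1 + 1 + 1 + 1 + 1 + 1 + 1 + 1 + 1 + 1 + 1 + 1 + 1 + 1 + 1 = 20. (For the product with Z/5Z: each of the 5 1-dim characters of Z/5Z tensors with each irrep of V_4, giving 5 copies of each V_4-dimension.)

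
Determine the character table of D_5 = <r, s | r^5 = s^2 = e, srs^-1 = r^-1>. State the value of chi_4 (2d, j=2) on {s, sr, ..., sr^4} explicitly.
Conjugacy classes: {e} of size 1, {r^1, r^4} of size 2, {r^2, r^3} of size 2, {s, sr, ..., sr^4} of size 5.
Character table:
  irrep \ class              {e} (size 1)  {r^1, r^4} (size 2)  {r^2, r^3} (size 2)  {s, sr, ..., sr^4} (size 5)
  chi_1 (triv)               1             1                    1                    1                          
  chi_2 (sign: r->1, s->-1)  1             1                    1                    -1                         
  chi_3 (2d, j=1)            2             -1/2 + sqrt(5)/2     -sqrt(5)/2 - 1/2     0                          
  chi_4 (2d, j=2)            2             -sqrt(5)/2 - 1/2     -1/2 + sqrt(5)/2     0                          

Spot check: chi_4 (2d, j=2) on {s, sr, ..., sr^4} = 0.

Why: D_5 has order 2*5 = 10 with 4 conjugacy classes, hence 4 irreducibles. Sum of squared dims 1 + 1 + 4 + 4 = 10 = |G|. Linear characters come from the abelianisation; the 2-dimensional irreps have character r^k -> 2*cos(2*pi*j*k/5), reflections -> 0.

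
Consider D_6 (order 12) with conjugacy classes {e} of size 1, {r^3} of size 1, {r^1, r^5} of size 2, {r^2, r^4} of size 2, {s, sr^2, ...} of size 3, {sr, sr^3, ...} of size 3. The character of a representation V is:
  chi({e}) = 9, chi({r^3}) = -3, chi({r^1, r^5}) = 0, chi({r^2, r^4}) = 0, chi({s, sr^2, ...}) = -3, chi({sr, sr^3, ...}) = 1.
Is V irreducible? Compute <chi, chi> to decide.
Not irreducible (reducible): <chi, chi> = 10 > 1.

Argument: <chi, chi> = (1/|G|) sum_C |C| * |chi(C)|^2 = (1/12)[1*|9|^2 + 1*|-3|^2 + 2*|0|^2 + 2*|0|^2 + 3*|-3|^2 + 3*|1|^2]
  = (1/12)[(81) + (9) + (0) + (0) + (27) + (3)] = 120/12 = 10.
A character is irreducible iff <chi, chi> = 1, so this representation is reducible.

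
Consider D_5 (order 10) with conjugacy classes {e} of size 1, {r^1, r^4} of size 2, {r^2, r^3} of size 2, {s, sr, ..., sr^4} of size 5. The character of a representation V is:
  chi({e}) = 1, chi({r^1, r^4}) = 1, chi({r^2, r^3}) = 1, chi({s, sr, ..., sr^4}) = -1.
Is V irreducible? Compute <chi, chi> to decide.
Irreducible: <chi, chi> = 1.

Reasoning: <chi, chi> = (1/|G|) sum_C |C| * |chi(C)|^2 = (1/10)[1*|1|^2 + 2*|1|^2 + 2*|1|^2 + 5*|-1|^2]
  = (1/10)[(1) + (2) + (2) + (5)] = 10/10 = 1.
A character is irreducible iff <chi, chi> = 1, so this representation is irreducible.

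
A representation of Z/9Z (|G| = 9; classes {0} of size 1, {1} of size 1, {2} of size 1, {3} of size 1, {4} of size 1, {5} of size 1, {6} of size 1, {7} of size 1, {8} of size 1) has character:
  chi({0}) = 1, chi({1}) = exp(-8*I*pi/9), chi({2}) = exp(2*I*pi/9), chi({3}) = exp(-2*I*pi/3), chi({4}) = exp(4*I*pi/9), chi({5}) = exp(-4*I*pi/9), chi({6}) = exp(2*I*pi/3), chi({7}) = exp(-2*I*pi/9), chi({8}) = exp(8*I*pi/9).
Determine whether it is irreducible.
Irreducible: <chi, chi> = 1.

Argument: <chi, chi> = (1/|G|) sum_C |C| * |chi(C)|^2 = (1/9)[1*|1|^2 + 1*|exp(-8*I*pi/9)|^2 + 1*|exp(2*I*pi/9)|^2 + 1*|exp(-2*I*pi/3)|^2 + 1*|exp(4*I*pi/9)|^2 + 1*|exp(-4*I*pi/9)|^2 + 1*|exp(2*I*pi/3)|^2 + 1*|exp(-2*I*pi/9)|^2 + 1*|exp(8*I*pi/9)|^2]
  = (1/9)[(1) + (1) + (1) + (1) + (1) + (1) + (1) + (1) + (1)] = 9/9 = 1.
(Exp terms are combined using exp(i*s)*conj(exp(i*t)) = exp(i*(s-t)), and sums of them are collapsed using the identity that for every m > 1 the m distinct m-th roots of unity sum to 0, e.g. 1 + exp(2*I*pi/3) + exp(-2*I*pi/3) = 0.)
A character is irreducible iff <chi, chi> = 1, so this representation is irreducible.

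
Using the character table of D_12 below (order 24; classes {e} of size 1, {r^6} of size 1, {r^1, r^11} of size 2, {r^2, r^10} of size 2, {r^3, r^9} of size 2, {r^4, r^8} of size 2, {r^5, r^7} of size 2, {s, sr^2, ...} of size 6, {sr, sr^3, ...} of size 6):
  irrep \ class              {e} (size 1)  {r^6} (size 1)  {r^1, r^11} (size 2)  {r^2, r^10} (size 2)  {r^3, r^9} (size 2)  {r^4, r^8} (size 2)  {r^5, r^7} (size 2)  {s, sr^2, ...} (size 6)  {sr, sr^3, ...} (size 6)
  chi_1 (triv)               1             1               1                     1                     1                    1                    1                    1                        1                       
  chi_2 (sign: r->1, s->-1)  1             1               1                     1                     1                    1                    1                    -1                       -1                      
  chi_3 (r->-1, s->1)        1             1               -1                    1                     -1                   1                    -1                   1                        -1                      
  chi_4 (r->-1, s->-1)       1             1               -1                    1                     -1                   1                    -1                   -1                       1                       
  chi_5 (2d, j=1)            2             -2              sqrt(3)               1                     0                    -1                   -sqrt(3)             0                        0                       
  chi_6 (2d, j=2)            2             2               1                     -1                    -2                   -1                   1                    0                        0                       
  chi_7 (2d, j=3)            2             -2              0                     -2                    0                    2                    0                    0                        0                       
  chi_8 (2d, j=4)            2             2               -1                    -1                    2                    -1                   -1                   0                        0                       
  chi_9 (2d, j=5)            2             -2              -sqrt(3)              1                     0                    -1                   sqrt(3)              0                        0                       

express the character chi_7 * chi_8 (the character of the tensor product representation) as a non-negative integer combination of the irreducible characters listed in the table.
chi_7 tensor chi_8 = chi_5 + chi_9 (all other irreducibles have multiplicity 0).

The character of a tensor product is the pointwise product (chi_7 * chi_8)(C) = chi_7(C) * chi_8(C):
  {e}: (2)*(2), {r^6}: (-2)*(2), {r^1, r^11}: (0)*(-1), {r^2, r^10}: (-2)*(-1), {r^3, r^9}: (0)*(2), {r^4, r^8}: (2)*(-1), {r^5, r^7}: (0)*(-1), {s, sr^2, ...}: (0)*(0), {sr, sr^3, ...}: (0)*(0)
so (chi_7 * chi_8) takes values
  {e} -> 4, {r^6} -> -4, {r^1, r^11} -> 0, {r^2, r^10} -> 2, {r^3, r^9} -> 0, {r^4, r^8} -> -2, {r^5, r^7} -> 0, {s, sr^2, ...} -> 0, {sr, sr^3, ...} -> 0.
Now take the inner product of this character with each irreducible chi from the table, <chi_7*chi_8, chi> = (1/24) sum_C |C| (chi_7*chi_8)(C) conj(chi(C)):
  <chi_7*chi_8, chi_1> = (1/24)[1*(4)*conj(1) + 1*(-4)*conj(1) + 2*(0)*conj(1) + 2*(2)*conj(1) + 2*(0)*conj(1) + 2*(-2)*conj(1) + 2*(0)*conj(1) + 6*(0)*conj(1) + 6*(0)*conj(1)]
      = (1/24)[(4) + (-4) + (0) + (4) + (0) + (-4) + (0) + (0) + (0)] = 0/24 = 0
  <chi_7*chi_8, chi_2> = (1/24)[1*(4)*conj(1) + 1*(-4)*conj(1) + 2*(0)*conj(1) + 2*(2)*conj(1) + 2*(0)*conj(1) + 2*(-2)*conj(1) + 2*(0)*conj(1) + 6*(0)*conj(-1) + 6*(0)*conj(-1)]
      = (1/24)[(4) + (-4) + (0) + (4) + (0) + (-4) + (0) + (0) + (0)] = 0/24 = 0
  <chi_7*chi_8, chi_3> = (1/24)[1*(4)*conj(1) + 1*(-4)*conj(1) + 2*(0)*conj(-1) + 2*(2)*conj(1) + 2*(0)*conj(-1) + 2*(-2)*conj(1) + 2*(0)*conj(-1) + 6*(0)*conj(1) + 6*(0)*conj(-1)]
      = (1/24)[(4) + (-4) + (0) + (4) + (0) + (-4) + (0) + (0) + (0)] = 0/24 = 0
  <chi_7*chi_8, chi_4> = (1/24)[1*(4)*conj(1) + 1*(-4)*conj(1) + 2*(0)*conj(-1) + 2*(2)*conj(1) + 2*(0)*conj(-1) + 2*(-2)*conj(1) + 2*(0)*conj(-1) + 6*(0)*conj(-1) + 6*(0)*conj(1)]
      = (1/24)[(4) + (-4) + (0) + (4) + (0) + (-4) + (0) + (0) + (0)] = 0/24 = 0
  <chi_7*chi_8, chi_5> = (1/24)[1*(4)*conj(2) + 1*(-4)*conj(-2) + 2*(0)*conj(sqrt(3)) + 2*(2)*conj(1) + 2*(0)*conj(0) + 2*(-2)*conj(-1) + 2*(0)*conj(-sqrt(3)) + 6*(0)*conj(0) + 6*(0)*conj(0)]
      = (1/24)[(8) + (8) + (0) + (4) + (0) + (4) + (0) + (0) + (0)] = 24/24 = 1
  <chi_7*chi_8, chi_6> = (1/24)[1*(4)*conj(2) + 1*(-4)*conj(2) + 2*(0)*conj(1) + 2*(2)*conj(-1) + 2*(0)*conj(-2) + 2*(-2)*conj(-1) + 2*(0)*conj(1) + 6*(0)*conj(0) + 6*(0)*conj(0)]
      = (1/24)[(8) + (-8) + (0) + (-4) + (0) + (4) + (0) + (0) + (0)] = 0/24 = 0
  <chi_7*chi_8, chi_7> = (1/24)[1*(4)*conj(2) + 1*(-4)*conj(-2) + 2*(0)*conj(0) + 2*(2)*conj(-2) + 2*(0)*conj(0) + 2*(-2)*conj(2) + 2*(0)*conj(0) + 6*(0)*conj(0) + 6*(0)*conj(0)]
      = (1/24)[(8) + (8) + (0) + (-8) + (0) + (-8) + (0) + (0) + (0)] = 0/24 = 0
  <chi_7*chi_8, chi_8> = (1/24)[1*(4)*conj(2) + 1*(-4)*conj(2) + 2*(0)*conj(-1) + 2*(2)*conj(-1) + 2*(0)*conj(2) + 2*(-2)*conj(-1) + 2*(0)*conj(-1) + 6*(0)*conj(0) + 6*(0)*conj(0)]
      = (1/24)[(8) + (-8) + (0) + (-4) + (0) + (4) + (0) + (0) + (0)] = 0/24 = 0
  <chi_7*chi_8, chi_9> = (1/24)[1*(4)*conj(2) + 1*(-4)*conj(-2) + 2*(0)*conj(-sqrt(3)) + 2*(2)*conj(1) + 2*(0)*conj(0) + 2*(-2)*conj(-1) + 2*(0)*conj(sqrt(3)) + 6*(0)*conj(0) + 6*(0)*conj(0)]
      = (1/24)[(8) + (8) + (0) + (4) + (0) + (4) + (0) + (0) + (0)] = 24/24 = 1
Hence the multiplicities are chi_5: 1, chi_9: 1. Dimension check: dim(chi_7)*dim(chi_8) = 2*2 = 4 and sum (mult * dim) = 1*2 + 1*2 = 4.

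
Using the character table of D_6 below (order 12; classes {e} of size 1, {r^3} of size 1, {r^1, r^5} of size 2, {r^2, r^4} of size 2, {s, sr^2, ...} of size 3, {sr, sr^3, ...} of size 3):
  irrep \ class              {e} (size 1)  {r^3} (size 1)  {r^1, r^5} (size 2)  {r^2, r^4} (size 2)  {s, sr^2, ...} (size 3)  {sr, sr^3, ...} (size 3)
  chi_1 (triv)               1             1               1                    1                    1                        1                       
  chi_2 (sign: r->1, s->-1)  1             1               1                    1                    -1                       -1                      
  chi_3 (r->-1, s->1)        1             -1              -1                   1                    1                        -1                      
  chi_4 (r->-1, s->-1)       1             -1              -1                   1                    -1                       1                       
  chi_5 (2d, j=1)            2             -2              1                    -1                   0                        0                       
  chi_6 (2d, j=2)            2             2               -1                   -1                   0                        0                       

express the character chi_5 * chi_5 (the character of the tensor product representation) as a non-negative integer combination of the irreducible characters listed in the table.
chi_5 tensor chi_5 = chi_1 + chi_2 + chi_6 (all other irreducibles have multiplicity 0).

The character of a tensor product is the pointwise product (chi_5 * chi_5)(C) = chi_5(C) * chi_5(C):
  {e}: (2)*(2), {r^3}: (-2)*(-2), {r^1, r^5}: (1)*(1), {r^2, r^4}: (-1)*(-1), {s, sr^2, ...}: (0)*(0), {sr, sr^3, ...}: (0)*(0)
so (chi_5 * chi_5) takes values
  {e} -> 4, {r^3} -> 4, {r^1, r^5} -> 1, {r^2, r^4} -> 1, {s, sr^2, ...} -> 0, {sr, sr^3, ...} -> 0.
Now take the inner product of this character with each irreducible chi from the table, <chi_5*chi_5, chi> = (1/12) sum_C |C| (chi_5*chi_5)(C) conj(chi(C)):
  <chi_5*chi_5, chi_1> = (1/12)[1*(4)*conj(1) + 1*(4)*conj(1) + 2*(1)*conj(1) + 2*(1)*conj(1) + 3*(0)*conj(1) + 3*(0)*conj(1)]
      = (1/12)[(4) + (4) + (2) + (2) + (0) + (0)] = 12/12 = 1
  <chi_5*chi_5, chi_2> = (1/12)[1*(4)*conj(1) + 1*(4)*conj(1) + 2*(1)*conj(1) + 2*(1)*conj(1) + 3*(0)*conj(-1) + 3*(0)*conj(-1)]
      = (1/12)[(4) + (4) + (2) + (2) + (0) + (0)] = 12/12 = 1
  <chi_5*chi_5, chi_3> = (1/12)[1*(4)*conj(1) + 1*(4)*conj(-1) + 2*(1)*conj(-1) + 2*(1)*conj(1) + 3*(0)*conj(1) + 3*(0)*conj(-1)]
      = (1/12)[(4) + (-4) + (-2) + (2) + (0) + (0)] = 0/12 = 0
  <chi_5*chi_5, chi_4> = (1/12)[1*(4)*conj(1) + 1*(4)*conj(-1) + 2*(1)*conj(-1) + 2*(1)*conj(1) + 3*(0)*conj(-1) + 3*(0)*conj(1)]
      = (1/12)[(4) + (-4) + (-2) + (2) + (0) + (0)] = 0/12 = 0
  <chi_5*chi_5, chi_5> = (1/12)[1*(4)*conj(2) + 1*(4)*conj(-2) + 2*(1)*conj(1) + 2*(1)*conj(-1) + 3*(0)*conj(0) + 3*(0)*conj(0)]
      = (1/12)[(8) + (-8) + (2) + (-2) + (0) + (0)] = 0/12 = 0
  <chi_5*chi_5, chi_6> = (1/12)[1*(4)*conj(2) + 1*(4)*conj(2) + 2*(1)*conj(-1) + 2*(1)*conj(-1) + 3*(0)*conj(0) + 3*(0)*conj(0)]
      = (1/12)[(8) + (8) + (-2) + (-2) + (0) + (0)] = 12/12 = 1
Hence the multiplicities are chi_1: 1, chi_2: 1, chi_6: 1. Dimension check: dim(chi_5)*dim(chi_5) = 2*2 = 4 and sum (mult * dim) = 1*1 + 1*1 + 1*2 = 4.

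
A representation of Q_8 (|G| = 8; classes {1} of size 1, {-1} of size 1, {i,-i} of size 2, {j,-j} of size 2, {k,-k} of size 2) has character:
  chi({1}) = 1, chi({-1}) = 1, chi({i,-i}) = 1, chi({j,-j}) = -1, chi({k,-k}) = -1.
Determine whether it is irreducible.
Irreducible: <chi, chi> = 1.

Justification: <chi, chi> = (1/|G|) sum_C |C| * |chi(C)|^2 = (1/8)[1*|1|^2 + 1*|1|^2 + 2*|1|^2 + 2*|-1|^2 + 2*|-1|^2]
  = (1/8)[(1) + (1) + (2) + (2) + (2)] = 8/8 = 1.
A character is irreducible iff <chi, chi> = 1, so this representation is irreducible.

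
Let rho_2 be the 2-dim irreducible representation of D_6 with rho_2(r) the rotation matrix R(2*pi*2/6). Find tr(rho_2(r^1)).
chi_{rho_2}(r^1) = 2*cos(2*pi*2*1/6) = -1

Details: rho_2(r^1) is rotation by angle 2*pi*2*1/6, whose trace is 2*cos(2*pi*2*1/6) = -1.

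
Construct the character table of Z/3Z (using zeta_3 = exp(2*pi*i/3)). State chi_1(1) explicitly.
Character table of Z/3Z (irreps indexed chi_0,...,chi_2 with chi_k(m) = zeta_3^(k*m), zeta_3 = exp(2*pi*i/3)):
  irrep \ class  {0} (size 1)  {1} (size 1)    {2} (size 1)  
  chi_0          1             1               1             
  chi_1          1             exp(2*I*pi/3)   exp(-2*I*pi/3)
  chi_2          1             exp(-2*I*pi/3)  exp(2*I*pi/3) 

Spot check: chi_1(1) = zeta_3^(1*1) = zeta_3^1 = exp(2*I*pi/3).

Justification: Z/3Z is abelian, so all 3 irreducible complex representations are 1-dimensional. They are given by chi_k(m) = zeta_3^(k*m) for k = 0,...,2. Row orthogonality: sum_m chi_k(m) conj(chi_l(m)) = 3 * [k = l].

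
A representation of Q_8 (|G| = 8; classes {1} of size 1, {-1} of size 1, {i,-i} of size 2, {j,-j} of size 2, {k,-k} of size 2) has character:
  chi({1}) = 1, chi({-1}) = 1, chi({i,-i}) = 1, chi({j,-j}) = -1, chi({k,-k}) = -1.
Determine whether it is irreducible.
Irreducible: <chi, chi> = 1.

Reasoning: <chi, chi> = (1/|G|) sum_C |C| * |chi(C)|^2 = (1/8)[1*|1|^2 + 1*|1|^2 + 2*|1|^2 + 2*|-1|^2 + 2*|-1|^2]
  = (1/8)[(1) + (1) + (2) + (2) + (2)] = 8/8 = 1.
A character is irreducible iff <chi, chi> = 1, so this representation is irreducible.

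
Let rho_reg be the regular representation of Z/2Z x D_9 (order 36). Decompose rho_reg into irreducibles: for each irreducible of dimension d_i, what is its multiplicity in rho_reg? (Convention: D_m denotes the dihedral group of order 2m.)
Each irreducible V_i of dimension d_i appears with multiplicity d_i, i.e. rho_reg = (direct sum over all irreducibles V_i) d_i V_i. The irreducible dimensions for Z/2Z x D_9 are 1, 1, 1, 1, 2, 2, 2, 2, 2, 2, 2, 2: 4 irreducibles of dimension 1, each with multiplicity 1; 8 irreducibles of dimension 2, each with multiplicity 2. Total dimension 4*1*1 + 8*2*2 = 36 = |G|.

Working: General theorem: in the regular representation of a finite group G, each irreducible appears with multiplicity equal to its dimension. Check: dim(rho_reg) = sum d_i^2 = 1 + 1 + 1 + 1 + 4 + 4 + 4 + 4 + 4 + 4 + 4 + 4 = 36 = |G|.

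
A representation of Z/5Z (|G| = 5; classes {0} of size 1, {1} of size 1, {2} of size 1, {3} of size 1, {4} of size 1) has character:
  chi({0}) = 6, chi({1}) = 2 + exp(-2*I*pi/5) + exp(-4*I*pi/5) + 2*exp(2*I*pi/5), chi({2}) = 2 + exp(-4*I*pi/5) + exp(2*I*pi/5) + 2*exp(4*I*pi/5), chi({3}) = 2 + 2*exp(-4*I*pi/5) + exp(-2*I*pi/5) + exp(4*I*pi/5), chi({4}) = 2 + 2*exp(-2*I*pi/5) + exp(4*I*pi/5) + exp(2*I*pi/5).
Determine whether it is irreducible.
Not irreducible (reducible): <chi, chi> = 10 > 1.

Why: <chi, chi> = (1/|G|) sum_C |C| * |chi(C)|^2 = (1/5)[1*|6|^2 + 1*|2 + exp(-2*I*pi/5) + exp(-4*I*pi/5) + 2*exp(2*I*pi/5)|^2 + 1*|2 + exp(-4*I*pi/5) + exp(2*I*pi/5) + 2*exp(4*I*pi/5)|^2 + 1*|2 + 2*exp(-4*I*pi/5) + exp(-2*I*pi/5) + exp(4*I*pi/5)|^2 + 1*|2 + 2*exp(-2*I*pi/5) + exp(4*I*pi/5) + exp(2*I*pi/5)|^2]
  = (1/5)[(36) + (10 + 7*exp(-2*I*pi/5) + 6*exp(-4*I*pi/5) + 6*exp(4*I*pi/5) + 7*exp(2*I*pi/5)) + (10 + 6*exp(-2*I*pi/5) + 7*exp(-4*I*pi/5) + 7*exp(4*I*pi/5) + 6*exp(2*I*pi/5)) + (10 + 6*exp(-2*I*pi/5) + 7*exp(-4*I*pi/5) + 7*exp(4*I*pi/5) + 6*exp(2*I*pi/5)) + (10 + 7*exp(-2*I*pi/5) + 6*exp(-4*I*pi/5) + 6*exp(4*I*pi/5) + 7*exp(2*I*pi/5))] = 50/5 = 10.
(Exp terms are combined using exp(i*s)*conj(exp(i*t)) = exp(i*(s-t)), and sums of them are collapsed using the identity that for every m > 1 the m distinct m-th roots of unity sum to 0, e.g. 1 + exp(2*I*pi/3) + exp(-2*I*pi/3) = 0.)
A character is irreducible iff <chi, chi> = 1, so this representation is reducible.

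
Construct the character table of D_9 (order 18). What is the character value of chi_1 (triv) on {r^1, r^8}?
Conjugacy classes: {e} of size 1, {r^1, r^8} of size 2, {r^2, r^7} of size 2, {r^3, r^6} of size 2, {r^4, r^5} of size 2, {s, sr, ..., sr^8} of size 9.
Character table:
  irrep \ class              {e} (size 1)  {r^1, r^8} (size 2)  {r^2, r^7} (size 2)  {r^3, r^6} (size 2)  {r^4, r^5} (size 2)  {s, sr, ..., sr^8} (size 9)
  chi_1 (triv)               1             1                    1                    1                    1                    1                          
  chi_2 (sign: r->1, s->-1)  1             1                    1                    1                    1                    -1                         
  chi_3 (2d, j=1)            2             2*cos(2*pi/9)        2*cos(4*pi/9)        -1                   -2*cos(pi/9)         0                          
  chi_4 (2d, j=2)            2             2*cos(4*pi/9)        -2*cos(pi/9)         -1                   2*cos(2*pi/9)        0                          
  chi_5 (2d, j=3)            2             -1                   -1                   2                    -1                   0                          
  chi_6 (2d, j=4)            2             -2*cos(pi/9)         2*cos(2*pi/9)        -1                   2*cos(4*pi/9)        0                          

Spot check: chi_1 (triv) on {r^1, r^8} = 1.

Details: D_9 has order 2*9 = 18 with 6 conjugacy classes, hence 6 irreducibles. Sum of squared dims 1 + 1 + 4 + 4 + 4 + 4 = 18 = |G|. Linear characters come from the abelianisation; the 2-dimensional irreps have character r^k -> 2*cos(2*pi*j*k/9), reflections -> 0.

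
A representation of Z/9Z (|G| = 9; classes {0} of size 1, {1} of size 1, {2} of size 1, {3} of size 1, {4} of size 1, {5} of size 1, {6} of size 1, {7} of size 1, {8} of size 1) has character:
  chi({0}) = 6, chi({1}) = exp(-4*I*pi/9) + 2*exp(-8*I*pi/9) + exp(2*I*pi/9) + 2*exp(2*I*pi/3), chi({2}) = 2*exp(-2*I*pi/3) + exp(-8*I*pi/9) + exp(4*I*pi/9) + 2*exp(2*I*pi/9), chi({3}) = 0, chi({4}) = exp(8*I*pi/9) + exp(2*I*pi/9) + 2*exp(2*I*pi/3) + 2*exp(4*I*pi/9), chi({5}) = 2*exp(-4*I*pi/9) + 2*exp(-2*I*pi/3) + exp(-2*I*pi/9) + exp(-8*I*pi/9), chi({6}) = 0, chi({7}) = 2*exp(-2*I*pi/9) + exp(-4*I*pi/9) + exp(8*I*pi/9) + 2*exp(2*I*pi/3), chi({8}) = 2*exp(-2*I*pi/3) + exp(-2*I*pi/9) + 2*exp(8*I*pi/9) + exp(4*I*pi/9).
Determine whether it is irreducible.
Not irreducible (reducible): <chi, chi> = 10 > 1.

Why: <chi, chi> = (1/|G|) sum_C |C| * |chi(C)|^2 = (1/9)[1*|6|^2 + 1*|exp(-4*I*pi/9) + 2*exp(-8*I*pi/9) + exp(2*I*pi/9) + 2*exp(2*I*pi/3)|^2 + 1*|2*exp(-2*I*pi/3) + exp(-8*I*pi/9) + exp(4*I*pi/9) + 2*exp(2*I*pi/9)|^2 + 1*|0|^2 + 1*|exp(8*I*pi/9) + exp(2*I*pi/9) + 2*exp(2*I*pi/3) + 2*exp(4*I*pi/9)|^2 + 1*|2*exp(-4*I*pi/9) + 2*exp(-2*I*pi/3) + exp(-2*I*pi/9) + exp(-8*I*pi/9)|^2 + 1*|0|^2 + 1*|2*exp(-2*I*pi/9) + exp(-4*I*pi/9) + exp(8*I*pi/9) + 2*exp(2*I*pi/3)|^2 + 1*|2*exp(-2*I*pi/3) + exp(-2*I*pi/9) + 2*exp(8*I*pi/9) + exp(4*I*pi/9)|^2]
  = (1/9)[(36) + (10 + 8*exp(-4*I*pi/9) + 4*exp(-8*I*pi/9) + exp(-2*I*pi/3) + exp(2*I*pi/3) + 4*exp(8*I*pi/9) + 8*exp(4*I*pi/9)) + (10 + 8*exp(-8*I*pi/9) + 4*exp(-2*I*pi/9) + exp(-2*I*pi/3) + exp(2*I*pi/3) + 4*exp(2*I*pi/9) + 8*exp(8*I*pi/9)) + (0) + (10 + 8*exp(-2*I*pi/9) + 4*exp(-4*I*pi/9) + exp(-2*I*pi/3) + exp(2*I*pi/3) + 4*exp(4*I*pi/9) + 8*exp(2*I*pi/9)) + (10 + 8*exp(-2*I*pi/9) + 4*exp(-4*I*pi/9) + exp(-2*I*pi/3) + exp(2*I*pi/3) + 4*exp(4*I*pi/9) + 8*exp(2*I*pi/9)) + (0) + (10 + 8*exp(-8*I*pi/9) + 4*exp(-2*I*pi/9) + exp(-2*I*pi/3) + exp(2*I*pi/3) + 4*exp(2*I*pi/9) + 8*exp(8*I*pi/9)) + (10 + 8*exp(-4*I*pi/9) + 4*exp(-8*I*pi/9) + exp(-2*I*pi/3) + exp(2*I*pi/3) + 4*exp(8*I*pi/9) + 8*exp(4*I*pi/9))] = 90/9 = 10.
(Exp terms are combined using exp(i*s)*conj(exp(i*t)) = exp(i*(s-t)), and sums of them are collapsed using the identity that for every m > 1 the m distinct m-th roots of unity sum to 0, e.g. 1 + exp(2*I*pi/3) + exp(-2*I*pi/3) = 0.)
A character is irreducible iff <chi, chi> = 1, so this representation is reducible.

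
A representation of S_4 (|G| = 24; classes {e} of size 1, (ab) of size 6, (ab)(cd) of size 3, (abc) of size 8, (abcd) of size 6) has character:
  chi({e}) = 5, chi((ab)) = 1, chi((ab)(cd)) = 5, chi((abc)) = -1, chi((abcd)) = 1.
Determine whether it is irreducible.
Not irreducible (reducible): <chi, chi> = 5 > 1.

Details: <chi, chi> = (1/|G|) sum_C |C| * |chi(C)|^2 = (1/24)[1*|5|^2 + 6*|1|^2 + 3*|5|^2 + 8*|-1|^2 + 6*|1|^2]
  = (1/24)[(25) + (6) + (75) + (8) + (6)] = 120/24 = 5.
A character is irreducible iff <chi, chi> = 1, so this representation is reducible.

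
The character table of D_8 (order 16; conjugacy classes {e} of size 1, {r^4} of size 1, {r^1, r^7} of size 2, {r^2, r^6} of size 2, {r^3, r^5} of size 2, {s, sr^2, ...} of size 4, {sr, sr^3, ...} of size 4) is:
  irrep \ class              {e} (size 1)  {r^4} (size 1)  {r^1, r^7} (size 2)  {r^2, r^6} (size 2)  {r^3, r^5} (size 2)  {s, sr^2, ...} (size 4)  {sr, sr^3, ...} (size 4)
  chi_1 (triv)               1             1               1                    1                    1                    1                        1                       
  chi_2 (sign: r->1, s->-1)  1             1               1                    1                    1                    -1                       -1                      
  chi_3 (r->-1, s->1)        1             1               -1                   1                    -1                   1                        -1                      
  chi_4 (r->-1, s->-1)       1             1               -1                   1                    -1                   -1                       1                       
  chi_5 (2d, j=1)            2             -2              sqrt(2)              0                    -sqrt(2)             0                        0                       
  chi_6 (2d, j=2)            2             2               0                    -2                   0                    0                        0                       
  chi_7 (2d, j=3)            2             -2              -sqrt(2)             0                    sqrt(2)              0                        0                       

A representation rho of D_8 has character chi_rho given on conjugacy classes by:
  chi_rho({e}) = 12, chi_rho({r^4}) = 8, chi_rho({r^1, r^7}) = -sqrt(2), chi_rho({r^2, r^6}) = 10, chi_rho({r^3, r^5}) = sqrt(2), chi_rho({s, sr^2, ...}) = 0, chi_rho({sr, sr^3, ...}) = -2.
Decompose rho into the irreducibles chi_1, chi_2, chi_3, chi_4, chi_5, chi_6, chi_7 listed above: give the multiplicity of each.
Multiplicities: chi_1: 2, chi_2: 3, chi_3: 3, chi_4: 2, chi_5: 0, chi_6: 0, chi_7: 1.

Solution. Use <chi_rho, chi> = (1/|G|) sum_C |C| * chi_rho(C) * conj(chi(C)) with |G| = 16 for each irreducible chi in the table:
  <chi_rho, chi_1> = (1/16)[1*(12)*conj(1) + 1*(8)*conj(1) + 2*(-sqrt(2))*conj(1) + 2*(10)*conj(1) + 2*(sqrt(2))*conj(1) + 4*(0)*conj(1) + 4*(-2)*conj(1)]
      = (1/16)[(12) + (8) + (-2*sqrt(2)) + (20) + (2*sqrt(2)) + (0) + (-8)] = 32/16 = 2
  <chi_rho, chi_2> = (1/16)[1*(12)*conj(1) + 1*(8)*conj(1) + 2*(-sqrt(2))*conj(1) + 2*(10)*conj(1) + 2*(sqrt(2))*conj(1) + 4*(0)*conj(-1) + 4*(-2)*conj(-1)]
      = (1/16)[(12) + (8) + (-2*sqrt(2)) + (20) + (2*sqrt(2)) + (0) + (8)] = 48/16 = 3
  <chi_rho, chi_3> = (1/16)[1*(12)*conj(1) + 1*(8)*conj(1) + 2*(-sqrt(2))*conj(-1) + 2*(10)*conj(1) + 2*(sqrt(2))*conj(-1) + 4*(0)*conj(1) + 4*(-2)*conj(-1)]
      = (1/16)[(12) + (8) + (2*sqrt(2)) + (20) + (-2*sqrt(2)) + (0) + (8)] = 48/16 = 3
  <chi_rho, chi_4> = (1/16)[1*(12)*conj(1) + 1*(8)*conj(1) + 2*(-sqrt(2))*conj(-1) + 2*(10)*conj(1) + 2*(sqrt(2))*conj(-1) + 4*(0)*conj(-1) + 4*(-2)*conj(1)]
      = (1/16)[(12) + (8) + (2*sqrt(2)) + (20) + (-2*sqrt(2)) + (0) + (-8)] = 32/16 = 2
  <chi_rho, chi_5> = (1/16)[1*(12)*conj(2) + 1*(8)*conj(-2) + 2*(-sqrt(2))*conj(sqrt(2)) + 2*(10)*conj(0) + 2*(sqrt(2))*conj(-sqrt(2)) + 4*(0)*conj(0) + 4*(-2)*conj(0)]
      = (1/16)[(24) + (-16) + (-4) + (0) + (-4) + (0) + (0)] = 0/16 = 0
  <chi_rho, chi_6> = (1/16)[1*(12)*conj(2) + 1*(8)*conj(2) + 2*(-sqrt(2))*conj(0) + 2*(10)*conj(-2) + 2*(sqrt(2))*conj(0) + 4*(0)*conj(0) + 4*(-2)*conj(0)]
      = (1/16)[(24) + (16) + (0) + (-40) + (0) + (0) + (0)] = 0/16 = 0
  <chi_rho, chi_7> = (1/16)[1*(12)*conj(2) + 1*(8)*conj(-2) + 2*(-sqrt(2))*conj(-sqrt(2)) + 2*(10)*conj(0) + 2*(sqrt(2))*conj(sqrt(2)) + 4*(0)*conj(0) + 4*(-2)*conj(0)]
      = (1/16)[(24) + (-16) + (4) + (0) + (4) + (0) + (0)] = 16/16 = 1
Dimension check: dim(rho) = sum (mult * dim) = 2*1 + 3*1 + 3*1 + 2*1 + 0*2 + 0*2 + 1*2 = 12 = chi_rho(e) = 12.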